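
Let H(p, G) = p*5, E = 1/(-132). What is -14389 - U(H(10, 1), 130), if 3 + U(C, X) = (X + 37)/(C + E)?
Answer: -94955258/6599 ≈ -14389.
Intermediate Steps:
E = -1/132 ≈ -0.0075758
H(p, G) = 5*p
U(C, X) = -3 + (37 + X)/(-1/132 + C) (U(C, X) = -3 + (X + 37)/(C - 1/132) = -3 + (37 + X)/(-1/132 + C))
-14389 - U(H(10, 1), 130) = -14389 - 3*(1629 - 660*10 + 44*130)/(-1 + 132*(5*10)) = -14389 - 3*(1629 - 132*50 + 5720)/(-1 + 132*50) = -14389 - 3*(1629 - 6600 + 5720)/(-1 + 6600) = -14389 - 3*749/6599 = -14389 - 1*2247/6599 = -14389 - 2247/6599 = -94955258/6599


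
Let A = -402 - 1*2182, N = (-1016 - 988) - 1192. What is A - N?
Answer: 612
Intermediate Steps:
N = -3196 (N = -2004 - 1192 = -3196)
A = -2584 (A = -402 - 2182 = -2584)
A - N = -2584 - 1*(-3196) = -2584 + 3196 = 612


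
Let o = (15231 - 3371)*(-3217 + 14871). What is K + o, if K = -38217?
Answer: 138178223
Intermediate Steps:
o = 138216440 (o = 11860*11654 = 138216440)
K + o = -38217 + 138216440 = 138178223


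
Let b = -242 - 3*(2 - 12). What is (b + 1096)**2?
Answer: 781456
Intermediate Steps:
b = -212 (b = -242 - 3*(-10) = -242 - 1*(-30) = -242 + 30 = -212)
(b + 1096)**2 = (-212 + 1096)**2 = 884**2 = 781456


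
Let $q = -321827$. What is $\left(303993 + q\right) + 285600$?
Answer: $267766$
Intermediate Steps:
$\left(303993 + q\right) + 285600 = \left(303993 - 321827\right) + 285600 = -17834 + 285600 = 267766$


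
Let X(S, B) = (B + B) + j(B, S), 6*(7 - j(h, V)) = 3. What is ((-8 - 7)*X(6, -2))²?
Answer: 5625/4 ≈ 1406.3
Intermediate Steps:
j(h, V) = 13/2 (j(h, V) = 7 - ⅙*3 = 7 - ½ = 13/2)
X(S, B) = 13/2 + 2*B (X(S, B) = (B + B) + 13/2 = 2*B + 13/2 = 13/2 + 2*B)
((-8 - 7)*X(6, -2))² = ((-8 - 7)*(13/2 + 2*(-2)))² = (-15*(13/2 - 4))² = (-15*5/2)² = (-75/2)² = 5625/4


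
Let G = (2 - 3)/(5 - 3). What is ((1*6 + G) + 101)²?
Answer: 45369/4 ≈ 11342.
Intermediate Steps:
G = -½ (G = -1/2 = -1*½ = -½ ≈ -0.50000)
((1*6 + G) + 101)² = ((1*6 - ½) + 101)² = ((6 - ½) + 101)² = (11/2 + 101)² = (213/2)² = 45369/4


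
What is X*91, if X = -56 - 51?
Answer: -9737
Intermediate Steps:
X = -107
X*91 = -107*91 = -9737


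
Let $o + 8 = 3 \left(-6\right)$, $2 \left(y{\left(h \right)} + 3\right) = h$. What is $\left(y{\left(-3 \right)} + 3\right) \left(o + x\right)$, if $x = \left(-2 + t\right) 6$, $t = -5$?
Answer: $102$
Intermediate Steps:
$y{\left(h \right)} = -3 + \frac{h}{2}$
$x = -42$ ($x = \left(-2 - 5\right) 6 = \left(-7\right) 6 = -42$)
$o = -26$ ($o = -8 + 3 \left(-6\right) = -8 - 18 = -26$)
$\left(y{\left(-3 \right)} + 3\right) \left(o + x\right) = \left(\left(-3 + \frac{1}{2} \left(-3\right)\right) + 3\right) \left(-26 - 42\right) = \left(\left(-3 - \frac{3}{2}\right) + 3\right) \left(-68\right) = \left(- \frac{9}{2} + 3\right) \left(-68\right) = \left(- \frac{3}{2}\right) \left(-68\right) = 102$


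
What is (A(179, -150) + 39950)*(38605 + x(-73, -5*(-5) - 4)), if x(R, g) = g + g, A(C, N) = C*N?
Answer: 506275700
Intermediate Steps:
x(R, g) = 2*g
(A(179, -150) + 39950)*(38605 + x(-73, -5*(-5) - 4)) = (179*(-150) + 39950)*(38605 + 2*(-5*(-5) - 4)) = (-26850 + 39950)*(38605 + 2*(25 - 4)) = 13100*(38605 + 2*21) = 13100*(38605 + 42) = 13100*38647 = 506275700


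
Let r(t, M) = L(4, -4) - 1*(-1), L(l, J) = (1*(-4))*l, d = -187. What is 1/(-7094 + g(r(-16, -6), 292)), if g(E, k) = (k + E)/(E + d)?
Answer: -202/1433265 ≈ -0.00014094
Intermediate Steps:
L(l, J) = -4*l
r(t, M) = -15 (r(t, M) = -4*4 - 1*(-1) = -16 + 1 = -15)
g(E, k) = (E + k)/(-187 + E) (g(E, k) = (k + E)/(E - 187) = (E + k)/(-187 + E))
1/(-7094 + g(r(-16, -6), 292)) = 1/(-7094 + (-15 + 292)/(-187 - 15)) = 1/(-7094 + 277/(-202)) = 1/(-7094 - 1/202*277) = 1/(-7094 - 277/202) = 1/(-1433265/202) = -202/1433265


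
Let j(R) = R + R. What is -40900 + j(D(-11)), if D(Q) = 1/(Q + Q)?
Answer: -449901/11 ≈ -40900.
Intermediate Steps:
D(Q) = 1/(2*Q)
j(R) = 2*R
-40900 + j(D(-11)) = -40900 + 2*((½)/(-11)) = -40900 + 2*((½)*(-1/11)) = -40900 + 2*(-1/22) = -40900 - 1/11 = -449901/11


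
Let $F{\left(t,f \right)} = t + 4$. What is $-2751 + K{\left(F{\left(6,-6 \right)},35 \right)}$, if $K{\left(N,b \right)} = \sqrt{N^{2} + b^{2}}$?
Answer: $-2751 + 5 \sqrt{53} \approx -2714.6$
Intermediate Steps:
$F{\left(t,f \right)} = 4 + t$
$-2751 + K{\left(F{\left(6,-6 \right)},35 \right)} = -2751 + \sqrt{\left(4 + 6\right)^{2} + 35^{2}} = -2751 + \sqrt{10^{2} + 1225} = -2751 + \sqrt{100 + 1225} = -2751 + \sqrt{1325} = -2751 + 5 \sqrt{53}$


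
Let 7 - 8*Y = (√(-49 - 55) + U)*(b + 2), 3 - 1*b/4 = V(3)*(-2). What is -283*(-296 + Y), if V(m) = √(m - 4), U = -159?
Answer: 38205/8 - 44997*I + √26*(-566 + 1981*I/2) ≈ 1889.6 - 39946.0*I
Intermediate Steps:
V(m) = √(-4 + m)
b = 12 + 8*I (b = 12 - 4*√(-4 + 3)*(-2) = 12 - 4*√(-1)*(-2) = 12 - 4*I*(-2) = 12 - (-8)*I = 12 + 8*I ≈ 12.0 + 8.0*I)
Y = 7/8 - (-159 + 2*I*√26)*(14 + 8*I)/8 (Y = 7/8 - (√(-49 - 55) - 159)*((12 + 8*I) + 2)/8 = 7/8 - (√(-104) - 159)*(14 + 8*I)/8 = 7/8 - (2*I*√26 - 159)*(14 + 8*I)/8 = 7/8 - (-159 + 2*I*√26)*(14 + 8*I)/8 ≈ 289.32 + 141.15*I)
-283*(-296 + Y) = -283*(-296 + (2233/8 + 159*I + √26*(4 - 7*I)/2)) = -283*(-135/8 + 159*I + √26*(4 - 7*I)/2) = 38205/8 - 44997*I - 283*√26*(4 - 7*I)/2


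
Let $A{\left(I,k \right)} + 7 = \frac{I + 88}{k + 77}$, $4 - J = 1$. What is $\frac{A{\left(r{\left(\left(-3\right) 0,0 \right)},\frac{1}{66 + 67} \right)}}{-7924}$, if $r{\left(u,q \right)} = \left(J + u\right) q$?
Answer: $\frac{4285}{5796972} \approx 0.00073918$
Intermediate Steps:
$J = 3$ ($J = 4 - 1 = 3$)
$r{\left(u,q \right)} = q \left(3 + u\right)$ ($r{\left(u,q \right)} = \left(3 + u\right) q = q \left(3 + u\right)$)
$A{\left(I,k \right)} = -7 + \frac{88 + I}{77 + k}$ ($A{\left(I,k \right)} = -7 + \frac{I + 88}{k + 77} = -7 + \frac{88 + I}{77 + k}$)
$\frac{A{\left(r{\left(\left(-3\right) 0,0 \right)},\frac{1}{66 + 67} \right)}}{-7924} = \frac{\frac{1}{77 + \frac{1}{66 + 67}} \left(-451 + 0 \left(3 - 0\right) - \frac{7}{66 + 67}\right)}{-7924} = \frac{-451 + 0 \left(3 + 0\right) - \frac{7}{133}}{77 + \frac{1}{133}} \left(- \frac{1}{7924}\right) = \frac{-451 + 0 \cdot 3 - \frac{1}{19}}{77 + \frac{1}{133}} \left(- \frac{1}{7924}\right) = \frac{-451 + 0 - \frac{1}{19}}{\frac{10242}{133}} \left(- \frac{1}{7924}\right) = \frac{133}{10242} \left(- \frac{8570}{19}\right) \left(- \frac{1}{7924}\right) = \left(- \frac{29995}{5121}\right) \left(- \frac{1}{7924}\right) = \frac{4285}{5796972}$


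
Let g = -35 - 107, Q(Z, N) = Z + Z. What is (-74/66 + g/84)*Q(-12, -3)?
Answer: 5196/77 ≈ 67.480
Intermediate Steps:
Q(Z, N) = 2*Z
g = -142
(-74/66 + g/84)*Q(-12, -3) = (-74/66 - 142/84)*(2*(-12)) = (-74*1/66 - 142*1/84)*(-24) = (-37/33 - 71/42)*(-24) = -433/154*(-24) = 5196/77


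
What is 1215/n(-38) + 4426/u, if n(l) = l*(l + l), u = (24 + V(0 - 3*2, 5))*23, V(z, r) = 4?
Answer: 3391187/464968 ≈ 7.2934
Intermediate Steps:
u = 644 (u = (24 + 4)*23 = 28*23 = 644)
n(l) = 2*l² (n(l) = l*(2*l) = 2*l²)
1215/n(-38) + 4426/u = 1215/((2*(-38)²)) + 4426/644 = 1215/((2*1444)) + 4426*(1/644) = 1215/2888 + 2213/322 = 3391187/464968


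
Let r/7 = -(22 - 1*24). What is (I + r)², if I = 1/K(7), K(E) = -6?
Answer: 6889/36 ≈ 191.36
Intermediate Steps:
I = -⅙ (I = 1/(-6) = -⅙ ≈ -0.16667)
r = 14 (r = 7*(-(22 - 1*24)) = 7*(-(22 - 24)) = 7*(-1*(-2)) = 7*2 = 14)
(I + r)² = (-⅙ + 14)² = (83/6)² = 6889/36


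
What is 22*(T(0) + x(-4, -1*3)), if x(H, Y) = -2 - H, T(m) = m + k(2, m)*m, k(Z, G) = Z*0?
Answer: 44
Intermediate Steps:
k(Z, G) = 0
T(m) = m (T(m) = m + 0*m = m + 0 = m)
22*(T(0) + x(-4, -1*3)) = 22*(0 + (-2 - 1*(-4))) = 22*(0 + (-2 + 4)) = 22*(0 + 2) = 22*2 = 44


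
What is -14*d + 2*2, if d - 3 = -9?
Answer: 88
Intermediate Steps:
d = -6 (d = 3 - 9 = -6)
-14*d + 2*2 = -14*(-6) + 2*2 = 84 + 4 = 88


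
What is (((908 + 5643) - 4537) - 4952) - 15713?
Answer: -18651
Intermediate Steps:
(((908 + 5643) - 4537) - 4952) - 15713 = ((6551 - 4537) - 4952) - 15713 = (2014 - 4952) - 15713 = -2938 - 15713 = -18651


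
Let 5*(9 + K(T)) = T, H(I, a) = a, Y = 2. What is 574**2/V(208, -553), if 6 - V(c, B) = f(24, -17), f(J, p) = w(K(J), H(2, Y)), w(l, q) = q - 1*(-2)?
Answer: 164738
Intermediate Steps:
K(T) = -9 + T/5
w(l, q) = 2 + q (w(l, q) = q + 2 = 2 + q)
f(J, p) = 4 (f(J, p) = 2 + 2 = 4)
V(c, B) = 2 (V(c, B) = 6 - 1*4 = 6 - 4 = 2)
574**2/V(208, -553) = 574**2/2 = 329476*(1/2) = 164738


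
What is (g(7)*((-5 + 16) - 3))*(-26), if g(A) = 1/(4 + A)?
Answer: -208/11 ≈ -18.909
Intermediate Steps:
(g(7)*((-5 + 16) - 3))*(-26) = (((-5 + 16) - 3)/(4 + 7))*(-26) = ((11 - 3)/11)*(-26) = ((1/11)*8)*(-26) = (8/11)*(-26) = -208/11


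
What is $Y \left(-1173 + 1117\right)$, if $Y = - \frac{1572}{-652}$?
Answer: $- \frac{22008}{163} \approx -135.02$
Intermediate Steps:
$Y = \frac{393}{163}$ ($Y = \left(-1572\right) \left(- \frac{1}{652}\right) = \frac{393}{163} \approx 2.411$)
$Y \left(-1173 + 1117\right) = \frac{393 \left(-1173 + 1117\right)}{163} = \frac{393}{163} \left(-56\right) = - \frac{22008}{163}$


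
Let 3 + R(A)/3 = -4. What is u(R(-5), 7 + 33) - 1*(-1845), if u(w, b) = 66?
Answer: 1911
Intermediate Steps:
R(A) = -21 (R(A) = -9 + 3*(-4) = -9 - 12 = -21)
u(R(-5), 7 + 33) - 1*(-1845) = 66 - 1*(-1845) = 66 + 1845 = 1911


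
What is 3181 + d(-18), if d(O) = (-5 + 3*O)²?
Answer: 6662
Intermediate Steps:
3181 + d(-18) = 3181 + (-5 + 3*(-18))² = 3181 + (-5 - 54)² = 3181 + (-59)² = 3181 + 3481 = 6662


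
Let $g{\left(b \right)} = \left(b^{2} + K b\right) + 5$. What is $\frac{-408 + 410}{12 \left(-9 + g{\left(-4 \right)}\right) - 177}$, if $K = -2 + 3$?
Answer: $- \frac{2}{81} \approx -0.024691$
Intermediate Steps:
$K = 1$
$g{\left(b \right)} = 5 + b + b^{2}$ ($g{\left(b \right)} = \left(b^{2} + 1 b\right) + 5 = \left(b^{2} + b\right) + 5 = \left(b + b^{2}\right) + 5 = 5 + b + b^{2}$)
$\frac{-408 + 410}{12 \left(-9 + g{\left(-4 \right)}\right) - 177} = \frac{-408 + 410}{12 \left(-9 + \left(5 - 4 + \left(-4\right)^{2}\right)\right) - 177} = \frac{2}{12 \left(-9 + \left(5 - 4 + 16\right)\right) - 177} = \frac{2}{12 \left(-9 + 17\right) - 177} = \frac{2}{12 \cdot 8 - 177} = \frac{2}{96 - 177} = \frac{2}{-81} = 2 \left(- \frac{1}{81}\right) = - \frac{2}{81}$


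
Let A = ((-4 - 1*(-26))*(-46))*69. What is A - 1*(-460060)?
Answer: 390232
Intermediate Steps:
A = -69828 (A = ((-4 + 26)*(-46))*69 = (22*(-46))*69 = -1012*69 = -69828)
A - 1*(-460060) = -69828 - 1*(-460060) = -69828 + 460060 = 390232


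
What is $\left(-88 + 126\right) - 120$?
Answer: $-82$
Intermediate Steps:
$\left(-88 + 126\right) - 120 = 38 - 120 = -82$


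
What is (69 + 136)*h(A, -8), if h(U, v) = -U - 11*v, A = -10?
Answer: 20090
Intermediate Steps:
(69 + 136)*h(A, -8) = (69 + 136)*(-1*(-10) - 11*(-8)) = 205*(10 + 88) = 205*98 = 20090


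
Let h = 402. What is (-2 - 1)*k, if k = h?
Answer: -1206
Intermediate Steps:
k = 402
(-2 - 1)*k = (-2 - 1)*402 = -3*402 = -1206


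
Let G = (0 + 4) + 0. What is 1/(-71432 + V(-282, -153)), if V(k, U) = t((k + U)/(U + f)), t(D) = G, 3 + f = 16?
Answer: -1/71428 ≈ -1.4000e-5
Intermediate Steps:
f = 13 (f = -3 + 16 = 13)
G = 4 (G = 4 + 0 = 4)
t(D) = 4
V(k, U) = 4
1/(-71432 + V(-282, -153)) = 1/(-71432 + 4) = 1/(-71428) = -1/71428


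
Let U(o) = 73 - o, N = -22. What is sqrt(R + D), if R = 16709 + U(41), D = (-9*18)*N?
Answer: sqrt(20305) ≈ 142.50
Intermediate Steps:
D = 3564 (D = -9*18*(-22) = -162*(-22) = 3564)
R = 16741 (R = 16709 + (73 - 1*41) = 16709 + (73 - 41) = 16709 + 32 = 16741)
sqrt(R + D) = sqrt(16741 + 3564) = sqrt(20305)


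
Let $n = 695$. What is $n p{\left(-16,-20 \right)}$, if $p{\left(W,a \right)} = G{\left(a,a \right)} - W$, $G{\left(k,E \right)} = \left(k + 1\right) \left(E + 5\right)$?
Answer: $209195$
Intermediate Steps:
$G{\left(k,E \right)} = \left(1 + k\right) \left(5 + E\right)$
$p{\left(W,a \right)} = 5 + a^{2} - W + 6 a$ ($p{\left(W,a \right)} = \left(5 + a + 5 a + a a\right) - W = \left(5 + a + 5 a + a^{2}\right) - W = \left(5 + a^{2} + 6 a\right) - W = 5 + a^{2} - W + 6 a$)
$n p{\left(-16,-20 \right)} = 695 \left(5 + \left(-20\right)^{2} - -16 + 6 \left(-20\right)\right) = 695 \left(5 + 400 + 16 - 120\right) = 695 \cdot 301 = 209195$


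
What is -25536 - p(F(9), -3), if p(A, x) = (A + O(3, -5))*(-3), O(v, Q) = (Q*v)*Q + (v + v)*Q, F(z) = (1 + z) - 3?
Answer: -25380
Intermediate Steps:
F(z) = -2 + z
O(v, Q) = v*Q² + 2*Q*v (O(v, Q) = v*Q² + (2*v)*Q = v*Q² + 2*Q*v)
p(A, x) = -135 - 3*A (p(A, x) = (A - 5*3*(2 - 5))*(-3) = (A - 5*3*(-3))*(-3) = (A + 45)*(-3) = (45 + A)*(-3) = -135 - 3*A)
-25536 - p(F(9), -3) = -25536 - (-135 - 3*(-2 + 9)) = -25536 - (-135 - 3*7) = -25536 - (-135 - 21) = -25536 - 1*(-156) = -25536 + 156 = -25380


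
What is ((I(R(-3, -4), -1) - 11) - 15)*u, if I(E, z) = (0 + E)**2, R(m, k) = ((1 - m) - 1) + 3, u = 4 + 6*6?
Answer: 400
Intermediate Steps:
u = 40 (u = 4 + 36 = 40)
R(m, k) = 3 - m (R(m, k) = -m + 3 = 3 - m)
I(E, z) = E**2
((I(R(-3, -4), -1) - 11) - 15)*u = (((3 - 1*(-3))**2 - 11) - 15)*40 = (((3 + 3)**2 - 11) - 15)*40 = ((6**2 - 11) - 15)*40 = ((36 - 11) - 15)*40 = (25 - 15)*40 = 10*40 = 400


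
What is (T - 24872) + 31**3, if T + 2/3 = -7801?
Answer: -8648/3 ≈ -2882.7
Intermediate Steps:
T = -23405/3 (T = -2/3 - 7801 = -23405/3 ≈ -7801.7)
(T - 24872) + 31**3 = (-23405/3 - 24872) + 31**3 = -98021/3 + 29791 = -8648/3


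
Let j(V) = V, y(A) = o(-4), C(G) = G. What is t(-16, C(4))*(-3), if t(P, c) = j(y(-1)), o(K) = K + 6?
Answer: -6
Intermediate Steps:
o(K) = 6 + K
y(A) = 2 (y(A) = 6 - 4 = 2)
t(P, c) = 2
t(-16, C(4))*(-3) = 2*(-3) = -6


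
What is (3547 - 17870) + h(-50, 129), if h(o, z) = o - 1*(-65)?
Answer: -14308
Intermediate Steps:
h(o, z) = 65 + o (h(o, z) = o + 65 = 65 + o)
(3547 - 17870) + h(-50, 129) = (3547 - 17870) + (65 - 50) = -14323 + 15 = -14308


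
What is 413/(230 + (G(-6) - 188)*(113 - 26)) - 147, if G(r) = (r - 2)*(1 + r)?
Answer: -1859375/12646 ≈ -147.03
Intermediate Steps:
G(r) = (1 + r)*(-2 + r) (G(r) = (-2 + r)*(1 + r) = (1 + r)*(-2 + r))
413/(230 + (G(-6) - 188)*(113 - 26)) - 147 = 413/(230 + ((-2 + (-6)² - 1*(-6)) - 188)*(113 - 26)) - 147 = 413/(230 + ((-2 + 36 + 6) - 188)*87) - 147 = 413/(230 + (40 - 188)*87) - 147 = 413/(230 - 148*87) - 147 = 413/(230 - 12876) - 147 = 413/(-12646) - 147 = 413*(-1/12646) - 147 = -413/12646 - 147 = -1859375/12646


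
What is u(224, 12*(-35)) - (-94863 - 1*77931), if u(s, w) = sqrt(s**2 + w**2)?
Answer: 173270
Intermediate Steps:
u(224, 12*(-35)) - (-94863 - 1*77931) = sqrt(224**2 + (12*(-35))**2) - (-94863 - 1*77931) = sqrt(50176 + (-420)**2) - (-94863 - 77931) = sqrt(50176 + 176400) - 1*(-172794) = sqrt(226576) + 172794 = 476 + 172794 = 173270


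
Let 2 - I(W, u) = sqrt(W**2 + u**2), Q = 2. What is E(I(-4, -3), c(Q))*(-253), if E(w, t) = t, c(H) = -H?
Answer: 506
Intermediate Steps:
I(W, u) = 2 - sqrt(W**2 + u**2)
E(I(-4, -3), c(Q))*(-253) = -1*2*(-253) = -2*(-253) = 506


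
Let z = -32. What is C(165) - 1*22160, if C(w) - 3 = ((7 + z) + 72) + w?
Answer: -21945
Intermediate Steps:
C(w) = 50 + w (C(w) = 3 + (((7 - 32) + 72) + w) = 3 + ((-25 + 72) + w) = 3 + (47 + w) = 50 + w)
C(165) - 1*22160 = (50 + 165) - 1*22160 = 215 - 22160 = -21945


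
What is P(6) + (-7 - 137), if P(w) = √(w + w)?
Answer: -144 + 2*√3 ≈ -140.54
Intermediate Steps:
P(w) = √2*√w (P(w) = √(2*w) = √2*√w)
P(6) + (-7 - 137) = √2*√6 + (-7 - 137) = 2*√3 - 144 = -144 + 2*√3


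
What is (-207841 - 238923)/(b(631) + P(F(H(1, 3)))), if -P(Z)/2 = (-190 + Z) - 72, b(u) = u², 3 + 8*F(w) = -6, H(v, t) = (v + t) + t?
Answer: -1787056/1594749 ≈ -1.1206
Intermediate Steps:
H(v, t) = v + 2*t (H(v, t) = (t + v) + t = v + 2*t)
F(w) = -9/8 (F(w) = -3/8 + (⅛)*(-6) = -3/8 - ¾ = -9/8)
P(Z) = 524 - 2*Z (P(Z) = -2*((-190 + Z) - 72) = -2*(-262 + Z) = 524 - 2*Z)
(-207841 - 238923)/(b(631) + P(F(H(1, 3)))) = (-207841 - 238923)/(631² + (524 - 2*(-9/8))) = -446764/(398161 + (524 + 9/4)) = -446764/(398161 + 2105/4) = -446764/1594749/4 = -446764*4/1594749 = -1787056/1594749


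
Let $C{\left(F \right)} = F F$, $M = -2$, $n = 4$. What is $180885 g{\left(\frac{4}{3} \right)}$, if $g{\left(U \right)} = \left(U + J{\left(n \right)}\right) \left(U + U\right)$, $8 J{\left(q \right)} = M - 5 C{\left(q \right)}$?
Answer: $- \frac{12903130}{3} \approx -4.301 \cdot 10^{6}$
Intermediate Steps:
$C{\left(F \right)} = F^{2}$
$J{\left(q \right)} = - \frac{1}{4} - \frac{5 q^{2}}{8}$ ($J{\left(q \right)} = \frac{-2 - 5 q^{2}}{8} = - \frac{1}{4} - \frac{5 q^{2}}{8}$)
$g{\left(U \right)} = 2 U \left(- \frac{41}{4} + U\right)$ ($g{\left(U \right)} = \left(U - \left(\frac{1}{4} + \frac{5 \cdot 4^{2}}{8}\right)\right) \left(U + U\right) = \left(U - \frac{41}{4}\right) 2 U = \left(- \frac{41}{4} + U\right) 2 U = 2 U \left(- \frac{41}{4} + U\right)$)
$180885 g{\left(\frac{4}{3} \right)} = 180885 \frac{\frac{4}{3} \left(-41 + 4 \cdot \frac{4}{3}\right)}{2} = 180885 \frac{4 \cdot \frac{1}{3} \left(-41 + 4 \cdot 4 \cdot \frac{1}{3}\right)}{2} = 180885 \cdot \frac{1}{2} \cdot \frac{4}{3} \left(-41 + 4 \cdot \frac{4}{3}\right) = 180885 \cdot \frac{1}{2} \cdot \frac{4}{3} \left(-41 + \frac{16}{3}\right) = 180885 \cdot \frac{1}{2} \cdot \frac{4}{3} \left(- \frac{107}{3}\right) = 180885 \left(- \frac{214}{9}\right) = - \frac{12903130}{3}$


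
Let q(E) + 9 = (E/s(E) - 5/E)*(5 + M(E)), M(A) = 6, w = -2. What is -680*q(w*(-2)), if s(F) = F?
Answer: 7990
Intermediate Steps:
q(E) = 2 - 55/E (q(E) = -9 + (E/E - 5/E)*(5 + 6) = -9 + (1 - 5/E)*11 = -9 + (11 - 55/E) = 2 - 55/E)
-680*q(w*(-2)) = -680*(2 - 55/((-2*(-2)))) = -680*(2 - 55/4) = -680*(-47/4) = 7990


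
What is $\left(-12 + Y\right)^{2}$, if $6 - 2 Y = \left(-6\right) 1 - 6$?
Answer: $9$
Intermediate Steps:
$Y = 9$ ($Y = 3 - \frac{\left(-6\right) 1 - 6}{2} = 3 - \frac{-6 - 6}{2} = 3 - -6 = 3 + 6 = 9$)
$\left(-12 + Y\right)^{2} = \left(-12 + 9\right)^{2} = \left(-3\right)^{2} = 9$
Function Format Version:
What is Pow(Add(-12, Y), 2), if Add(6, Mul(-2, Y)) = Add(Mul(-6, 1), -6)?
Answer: 9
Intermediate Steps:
Y = 9 (Y = Add(3, Mul(Rational(-1, 2), Add(Mul(-6, 1), -6))) = Add(3, Mul(Rational(-1, 2), Add(-6, -6))) = Add(3, Mul(Rational(-1, 2), -12)) = Add(3, 6) = 9)
Pow(Add(-12, Y), 2) = Pow(Add(-12, 9), 2) = Pow(-3, 2) = 9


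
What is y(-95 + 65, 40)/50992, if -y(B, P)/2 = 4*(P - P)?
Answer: 0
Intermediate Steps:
y(B, P) = 0 (y(B, P) = -8*(P - P) = -8*0 = -2*0 = 0)
y(-95 + 65, 40)/50992 = 0/50992 = 0*(1/50992) = 0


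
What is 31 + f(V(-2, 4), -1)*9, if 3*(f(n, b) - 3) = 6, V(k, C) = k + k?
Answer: 76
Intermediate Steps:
V(k, C) = 2*k
f(n, b) = 5 (f(n, b) = 3 + (⅓)*6 = 3 + 2 = 5)
31 + f(V(-2, 4), -1)*9 = 31 + 5*9 = 31 + 45 = 76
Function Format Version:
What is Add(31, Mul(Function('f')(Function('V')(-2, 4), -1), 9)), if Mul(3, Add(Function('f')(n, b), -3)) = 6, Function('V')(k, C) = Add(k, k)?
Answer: 76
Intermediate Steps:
Function('V')(k, C) = Mul(2, k)
Function('f')(n, b) = 5 (Function('f')(n, b) = Add(3, Mul(Rational(1, 3), 6)) = Add(3, 2) = 5)
Add(31, Mul(Function('f')(Function('V')(-2, 4), -1), 9)) = Add(31, Mul(5, 9)) = Add(31, 45) = 76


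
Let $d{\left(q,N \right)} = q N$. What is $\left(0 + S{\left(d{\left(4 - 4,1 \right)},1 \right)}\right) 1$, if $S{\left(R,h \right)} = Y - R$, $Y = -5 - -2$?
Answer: $-3$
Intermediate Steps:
$Y = -3$ ($Y = -5 + 2 = -3$)
$d{\left(q,N \right)} = N q$
$S{\left(R,h \right)} = -3 - R$
$\left(0 + S{\left(d{\left(4 - 4,1 \right)},1 \right)}\right) 1 = \left(0 - \left(3 + 1 \left(4 - 4\right)\right)\right) 1 = \left(0 - \left(3 + 1 \cdot 0\right)\right) 1 = \left(0 - 3\right) 1 = \left(-3\right) 1 = -3$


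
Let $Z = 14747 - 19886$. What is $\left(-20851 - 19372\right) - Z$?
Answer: $-35084$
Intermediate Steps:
$Z = -5139$ ($Z = 14747 - 19886 = -5139$)
$\left(-20851 - 19372\right) - Z = \left(-20851 - 19372\right) - -5139 = \left(-20851 - 19372\right) + 5139 = -40223 + 5139 = -35084$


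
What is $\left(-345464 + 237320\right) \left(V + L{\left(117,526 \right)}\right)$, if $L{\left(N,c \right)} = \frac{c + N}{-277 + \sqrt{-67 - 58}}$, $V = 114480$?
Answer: $- \frac{158576374189416}{12809} + \frac{57947160 i \sqrt{5}}{12809} \approx -1.238 \cdot 10^{10} + 10116.0 i$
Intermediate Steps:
$L{\left(N,c \right)} = \frac{N + c}{-277 + 5 i \sqrt{5}}$ ($L{\left(N,c \right)} = \frac{N + c}{-277 + \sqrt{-125}} = \frac{N + c}{-277 + 5 i \sqrt{5}}$)
$\left(-345464 + 237320\right) \left(V + L{\left(117,526 \right)}\right) = \left(-345464 + 237320\right) \left(114480 - \left(\frac{178111}{76854} + \frac{5}{76854} i 117 \sqrt{5} + \frac{5}{76854} i 526 \sqrt{5}\right)\right) = - 108144 \left(114480 - \left(\frac{178111}{76854} + \frac{3215 i \sqrt{5}}{76854}\right)\right) = - 108144 \left(\frac{8798067809}{76854} - \frac{3215 i \sqrt{5}}{76854}\right) = - \frac{158576374189416}{12809} + \frac{57947160 i \sqrt{5}}{12809}$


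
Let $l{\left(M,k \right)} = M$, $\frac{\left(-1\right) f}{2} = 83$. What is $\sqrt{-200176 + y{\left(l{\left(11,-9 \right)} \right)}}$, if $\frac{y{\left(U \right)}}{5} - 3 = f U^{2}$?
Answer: $9 i \sqrt{3711} \approx 548.26 i$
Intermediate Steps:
$f = -166$ ($f = \left(-2\right) 83 = -166$)
$y{\left(U \right)} = 15 - 830 U^{2}$ ($y{\left(U \right)} = 15 + 5 \left(- 166 U^{2}\right) = 15 - 830 U^{2}$)
$\sqrt{-200176 + y{\left(l{\left(11,-9 \right)} \right)}} = \sqrt{-200176 + \left(15 - 830 \cdot 11^{2}\right)} = \sqrt{-200176 + \left(15 - 100430\right)} = \sqrt{-200176 - 100415} = \sqrt{-300591} = 9 i \sqrt{3711}$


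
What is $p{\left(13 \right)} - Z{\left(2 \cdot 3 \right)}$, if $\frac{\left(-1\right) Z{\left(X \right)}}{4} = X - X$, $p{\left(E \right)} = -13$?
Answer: $-13$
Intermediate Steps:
$Z{\left(X \right)} = 0$ ($Z{\left(X \right)} = - 4 \left(X - X\right) = \left(-4\right) 0 = 0$)
$p{\left(13 \right)} - Z{\left(2 \cdot 3 \right)} = -13 - 0 = -13 + 0 = -13$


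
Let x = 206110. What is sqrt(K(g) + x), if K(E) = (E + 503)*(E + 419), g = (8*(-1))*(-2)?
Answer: 25*sqrt(691) ≈ 657.17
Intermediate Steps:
g = 16 (g = -8*(-2) = 16)
K(E) = (419 + E)*(503 + E) (K(E) = (503 + E)*(419 + E) = (419 + E)*(503 + E))
sqrt(K(g) + x) = sqrt((210757 + 16**2 + 922*16) + 206110) = sqrt((210757 + 256 + 14752) + 206110) = sqrt(225765 + 206110) = sqrt(431875) = 25*sqrt(691)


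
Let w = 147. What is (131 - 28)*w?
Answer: 15141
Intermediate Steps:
(131 - 28)*w = (131 - 28)*147 = 103*147 = 15141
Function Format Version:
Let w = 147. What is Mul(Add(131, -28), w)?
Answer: 15141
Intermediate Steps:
Mul(Add(131, -28), w) = Mul(Add(131, -28), 147) = Mul(103, 147) = 15141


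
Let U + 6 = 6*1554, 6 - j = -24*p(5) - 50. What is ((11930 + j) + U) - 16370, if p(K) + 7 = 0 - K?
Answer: 4646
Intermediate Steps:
p(K) = -7 - K (p(K) = -7 + (0 - K) = -7 - K)
j = -232 (j = 6 - (-24*(-7 - 1*5) - 50) = 6 - (-24*(-7 - 5) - 50) = 6 - (-24*(-12) - 50) = 6 - (288 - 50) = 6 - 1*238 = 6 - 238 = -232)
U = 9318 (U = -6 + 6*1554 = -6 + 9324 = 9318)
((11930 + j) + U) - 16370 = ((11930 - 232) + 9318) - 16370 = (11698 + 9318) - 16370 = 21016 - 16370 = 4646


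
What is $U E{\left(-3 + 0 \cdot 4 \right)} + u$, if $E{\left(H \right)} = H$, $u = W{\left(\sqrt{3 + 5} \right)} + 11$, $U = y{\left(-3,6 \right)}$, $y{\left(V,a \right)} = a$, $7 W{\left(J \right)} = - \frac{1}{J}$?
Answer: $-7 - \frac{\sqrt{2}}{28} \approx -7.0505$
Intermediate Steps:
$W{\left(J \right)} = - \frac{1}{7 J}$ ($W{\left(J \right)} = \frac{\left(-1\right) \frac{1}{J}}{7} = - \frac{1}{7 J}$)
$U = 6$
$u = 11 - \frac{\sqrt{2}}{28}$ ($u = - \frac{1}{7 \sqrt{3 + 5}} + 11 = - \frac{1}{7 \sqrt{8}} + 11 = - \frac{1}{7 \cdot 2 \sqrt{2}} + 11 = - \frac{\frac{1}{4} \sqrt{2}}{7} + 11 = - \frac{\sqrt{2}}{28} + 11 = 11 - \frac{\sqrt{2}}{28} \approx 10.949$)
$U E{\left(-3 + 0 \cdot 4 \right)} + u = 6 \left(-3 + 0 \cdot 4\right) + \left(11 - \frac{\sqrt{2}}{28}\right) = 6 \left(-3 + 0\right) + \left(11 - \frac{\sqrt{2}}{28}\right) = 6 \left(-3\right) + \left(11 - \frac{\sqrt{2}}{28}\right) = -18 + \left(11 - \frac{\sqrt{2}}{28}\right) = -7 - \frac{\sqrt{2}}{28}$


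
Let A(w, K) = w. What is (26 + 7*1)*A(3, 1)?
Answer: 99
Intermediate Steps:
(26 + 7*1)*A(3, 1) = (26 + 7*1)*3 = (26 + 7)*3 = 33*3 = 99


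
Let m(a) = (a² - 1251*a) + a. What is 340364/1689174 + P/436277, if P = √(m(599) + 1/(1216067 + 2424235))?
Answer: 170182/844587 + I*√63796612743638374/176464448406 ≈ 0.2015 + 0.0014313*I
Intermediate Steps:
m(a) = a² - 1250*a
P = I*√63796612743638374/404478 (P = √(599*(-1250 + 599) + 1/(1216067 + 2424235)) = √(599*(-651) + 1/3640302) = √(-389949 + 1/3640302) = √(-1419532124597/3640302) = I*√63796612743638374/404478 ≈ 624.46*I)
340364/1689174 + P/436277 = 340364/1689174 + (I*√63796612743638374/404478)/436277 = 340364*(1/1689174) + (I*√63796612743638374/404478)*(1/436277) = 170182/844587 + I*√63796612743638374/176464448406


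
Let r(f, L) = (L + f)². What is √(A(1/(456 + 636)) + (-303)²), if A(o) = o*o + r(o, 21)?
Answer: √110004849866/1092 ≈ 303.73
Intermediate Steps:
A(o) = o² + (21 + o)² (A(o) = o*o + (21 + o)² = o² + (21 + o)²)
√(A(1/(456 + 636)) + (-303)²) = √(((1/(456 + 636))² + (21 + 1/(456 + 636))²) + (-303)²) = √(((1/1092)² + (21 + 1/1092)²) + 91809) = √((1/1192464 + (22933/1092)²) + 91809) = √((1/1192464 + 525922489/1192464) + 91809) = √(262961245/596232 + 91809) = √(55002424933/596232) = √110004849866/1092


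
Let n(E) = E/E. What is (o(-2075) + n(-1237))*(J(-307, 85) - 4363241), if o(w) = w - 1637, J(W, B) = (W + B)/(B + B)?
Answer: 1376319336756/85 ≈ 1.6192e+10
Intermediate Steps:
n(E) = 1
J(W, B) = (B + W)/(2*B) (J(W, B) = (B + W)/((2*B)) = (B + W)*(1/(2*B)) = (B + W)/(2*B))
o(w) = -1637 + w
(o(-2075) + n(-1237))*(J(-307, 85) - 4363241) = ((-1637 - 2075) + 1)*((½)*(85 - 307)/85 - 4363241) = (-3712 + 1)*((½)*(1/85)*(-222) - 4363241) = -3711*(-111/85 - 4363241) = -3711*(-370875596/85) = 1376319336756/85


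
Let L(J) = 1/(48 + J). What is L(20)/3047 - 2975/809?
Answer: -616407291/167621564 ≈ -3.6774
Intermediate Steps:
L(20)/3047 - 2975/809 = 1/((48 + 20)*3047) - 2975/809 = (1/3047)/68 - 2975*1/809 = (1/68)*(1/3047) - 2975/809 = 1/207196 - 2975/809 = -616407291/167621564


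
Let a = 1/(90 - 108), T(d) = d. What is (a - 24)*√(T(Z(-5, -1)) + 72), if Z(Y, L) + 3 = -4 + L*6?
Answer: -433*√59/18 ≈ -184.77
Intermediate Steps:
Z(Y, L) = -7 + 6*L (Z(Y, L) = -3 + (-4 + L*6) = -3 + (-4 + 6*L) = -7 + 6*L)
a = -1/18 (a = 1/(-18) = -1/18 ≈ -0.055556)
(a - 24)*√(T(Z(-5, -1)) + 72) = (-1/18 - 24)*√((-7 + 6*(-1)) + 72) = -433*√((-7 - 6) + 72)/18 = -433*√(-13 + 72)/18 = -433*√59/18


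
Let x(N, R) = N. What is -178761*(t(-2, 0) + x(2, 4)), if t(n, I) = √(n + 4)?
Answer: -357522 - 178761*√2 ≈ -6.1033e+5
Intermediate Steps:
t(n, I) = √(4 + n)
-178761*(t(-2, 0) + x(2, 4)) = -178761*(√(4 - 2) + 2) = -178761*(√2 + 2) = -178761*(2 + √2) = -357522 - 178761*√2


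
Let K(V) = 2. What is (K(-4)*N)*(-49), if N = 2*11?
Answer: -2156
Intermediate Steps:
N = 22
(K(-4)*N)*(-49) = (2*22)*(-49) = 44*(-49) = -2156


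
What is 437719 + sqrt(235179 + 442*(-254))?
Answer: 437719 + sqrt(122911) ≈ 4.3807e+5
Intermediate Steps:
437719 + sqrt(235179 + 442*(-254)) = 437719 + sqrt(235179 - 112268) = 437719 + sqrt(122911)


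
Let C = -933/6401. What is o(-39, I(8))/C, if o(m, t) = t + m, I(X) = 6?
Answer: 70411/311 ≈ 226.40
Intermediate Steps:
C = -933/6401 (C = -933*1/6401 = -933/6401 ≈ -0.14576)
o(m, t) = m + t
o(-39, I(8))/C = (-39 + 6)/(-933/6401) = -33*(-6401/933) = 70411/311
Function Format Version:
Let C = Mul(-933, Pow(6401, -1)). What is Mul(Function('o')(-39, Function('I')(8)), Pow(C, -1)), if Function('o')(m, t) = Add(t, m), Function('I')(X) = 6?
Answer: Rational(70411, 311) ≈ 226.40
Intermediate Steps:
C = Rational(-933, 6401) (C = Mul(-933, Rational(1, 6401)) = Rational(-933, 6401) ≈ -0.14576)
Function('o')(m, t) = Add(m, t)
Mul(Function('o')(-39, Function('I')(8)), Pow(C, -1)) = Mul(Add(-39, 6), Pow(Rational(-933, 6401), -1)) = Mul(-33, Rational(-6401, 933)) = Rational(70411, 311)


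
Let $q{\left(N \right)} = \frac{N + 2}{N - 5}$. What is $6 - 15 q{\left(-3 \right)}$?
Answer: $\frac{33}{8} \approx 4.125$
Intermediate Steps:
$q{\left(N \right)} = \frac{2 + N}{-5 + N}$
$6 - 15 q{\left(-3 \right)} = 6 - 15 \frac{2 - 3}{-5 - 3} = 6 - 15 \frac{1}{-8} \left(-1\right) = 6 - 15 \left(\left(- \frac{1}{8}\right) \left(-1\right)\right) = 6 - \frac{15}{8} = \frac{33}{8}$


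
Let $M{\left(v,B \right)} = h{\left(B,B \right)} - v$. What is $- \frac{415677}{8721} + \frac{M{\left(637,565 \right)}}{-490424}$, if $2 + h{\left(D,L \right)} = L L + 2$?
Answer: $- \frac{17219698583}{356415642} \approx -48.314$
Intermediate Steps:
$h{\left(D,L \right)} = L^{2}$ ($h{\left(D,L \right)} = -2 + \left(L L + 2\right) = -2 + \left(L^{2} + 2\right) = -2 + \left(2 + L^{2}\right) = L^{2}$)
$M{\left(v,B \right)} = B^{2} - v$
$- \frac{415677}{8721} + \frac{M{\left(637,565 \right)}}{-490424} = - \frac{415677}{8721} + \frac{565^{2} - 637}{-490424} = \left(-415677\right) \frac{1}{8721} + \left(319225 - 637\right) \left(- \frac{1}{490424}\right) = - \frac{138559}{2907} + 318588 \left(- \frac{1}{490424}\right) = - \frac{138559}{2907} - \frac{79647}{122606} = - \frac{17219698583}{356415642}$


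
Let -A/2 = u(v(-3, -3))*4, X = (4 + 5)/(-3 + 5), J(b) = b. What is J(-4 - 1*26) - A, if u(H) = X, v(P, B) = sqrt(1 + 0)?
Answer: 6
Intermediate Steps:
v(P, B) = 1 (v(P, B) = sqrt(1) = 1)
X = 9/2 ≈ 4.5000
u(H) = 9/2
A = -36 (A = -9*4 = -2*18 = -36)
J(-4 - 1*26) - A = (-4 - 1*26) - 1*(-36) = (-4 - 26) + 36 = -30 + 36 = 6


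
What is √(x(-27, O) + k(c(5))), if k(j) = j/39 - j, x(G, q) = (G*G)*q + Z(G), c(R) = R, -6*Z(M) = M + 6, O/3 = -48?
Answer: 53*I*√227370/78 ≈ 324.0*I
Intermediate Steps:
O = -144 (O = 3*(-48) = -144)
Z(M) = -1 - M/6 (Z(M) = -(M + 6)/6 = -(6 + M)/6 = -1 - M/6)
x(G, q) = -1 - G/6 + q*G² (x(G, q) = (G*G)*q + (-1 - G/6) = G²*q + (-1 - G/6) = q*G² + (-1 - G/6) = -1 - G/6 + q*G²)
k(j) = -38*j/39 (k(j) = j*(1/39) - j = j/39 - j = -38*j/39)
√(x(-27, O) + k(c(5))) = √((-1 - ⅙*(-27) - 144*(-27)²) - 38/39*5) = √((-1 + 9/2 - 144*729) - 190/39) = √((-1 + 9/2 - 104976) - 190/39) = √(-209945/2 - 190/39) = √(-8188235/78) = 53*I*√227370/78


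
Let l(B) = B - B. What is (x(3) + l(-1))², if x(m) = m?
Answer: 9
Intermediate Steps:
l(B) = 0
(x(3) + l(-1))² = (3 + 0)² = 3² = 9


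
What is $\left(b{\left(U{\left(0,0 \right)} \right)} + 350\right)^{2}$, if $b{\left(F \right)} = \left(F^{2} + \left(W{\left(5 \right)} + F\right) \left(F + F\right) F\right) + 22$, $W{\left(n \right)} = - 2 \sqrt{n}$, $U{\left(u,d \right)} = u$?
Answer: $138384$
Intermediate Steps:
$b{\left(F \right)} = 22 + F^{2} + 2 F^{2} \left(F - 2 \sqrt{5}\right)$ ($b{\left(F \right)} = \left(F^{2} + \left(- 2 \sqrt{5} + F\right) \left(F + F\right) F\right) + 22 = \left(F^{2} + \left(F - 2 \sqrt{5}\right) 2 F F\right) + 22 = \left(F^{2} + 2 F \left(F - 2 \sqrt{5}\right) F\right) + 22 = \left(F^{2} + 2 F^{2} \left(F - 2 \sqrt{5}\right)\right) + 22 = 22 + F^{2} + 2 F^{2} \left(F - 2 \sqrt{5}\right)$)
$\left(b{\left(U{\left(0,0 \right)} \right)} + 350\right)^{2} = \left(\left(22 + 0^{2} + 2 \cdot 0^{3} - 4 \sqrt{5} \cdot 0^{2}\right) + 350\right)^{2} = \left(\left(22 + 0 + 2 \cdot 0 - 4 \sqrt{5} \cdot 0\right) + 350\right)^{2} = \left(\left(22 + 0 + 0 + 0\right) + 350\right)^{2} = \left(22 + 350\right)^{2} = 372^{2} = 138384$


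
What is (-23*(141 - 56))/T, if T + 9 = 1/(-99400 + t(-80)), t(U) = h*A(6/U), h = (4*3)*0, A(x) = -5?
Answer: 194327000/894601 ≈ 217.22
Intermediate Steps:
h = 0 (h = 12*0 = 0)
t(U) = 0 (t(U) = 0*(-5) = 0)
T = -894601/99400 (T = -9 + 1/(-99400 + 0) = -9 + 1/(-99400) = -9 - 1/99400 = -894601/99400 ≈ -9.0000)
(-23*(141 - 56))/T = (-23*(141 - 56))/(-894601/99400) = -23*85*(-99400/894601) = -1955*(-99400/894601) = 194327000/894601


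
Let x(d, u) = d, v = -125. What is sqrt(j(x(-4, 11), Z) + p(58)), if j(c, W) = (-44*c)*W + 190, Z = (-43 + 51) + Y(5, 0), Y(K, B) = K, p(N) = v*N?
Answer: 2*I*sqrt(1193) ≈ 69.08*I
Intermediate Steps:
p(N) = -125*N
Z = 13 (Z = (-43 + 51) + 5 = 8 + 5 = 13)
j(c, W) = 190 - 44*W*c (j(c, W) = -44*W*c + 190 = 190 - 44*W*c)
sqrt(j(x(-4, 11), Z) + p(58)) = sqrt((190 - 44*13*(-4)) - 125*58) = sqrt((190 + 2288) - 7250) = sqrt(2478 - 7250) = sqrt(-4772) = 2*I*sqrt(1193)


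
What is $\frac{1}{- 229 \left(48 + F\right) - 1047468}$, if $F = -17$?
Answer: $- \frac{1}{1054567} \approx -9.4826 \cdot 10^{-7}$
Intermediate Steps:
$\frac{1}{- 229 \left(48 + F\right) - 1047468} = \frac{1}{- 229 \left(48 - 17\right) - 1047468} = \frac{1}{\left(-229\right) 31 - 1047468} = \frac{1}{-7099 - 1047468} = \frac{1}{-1054567} = - \frac{1}{1054567}$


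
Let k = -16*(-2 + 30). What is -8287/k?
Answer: 8287/448 ≈ 18.498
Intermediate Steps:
k = -448 (k = -16*28 = -448)
-8287/k = -8287/(-448) = -8287*(-1/448) = 8287/448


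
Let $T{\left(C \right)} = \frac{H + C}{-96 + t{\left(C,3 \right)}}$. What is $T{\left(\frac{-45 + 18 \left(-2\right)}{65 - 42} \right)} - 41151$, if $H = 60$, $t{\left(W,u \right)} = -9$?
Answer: $- \frac{33126988}{805} \approx -41152.0$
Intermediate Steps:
$T{\left(C \right)} = - \frac{4}{7} - \frac{C}{105}$ ($T{\left(C \right)} = \frac{60 + C}{-96 - 9} = \frac{60 + C}{-105} = \left(60 + C\right) \left(- \frac{1}{105}\right) = - \frac{4}{7} - \frac{C}{105}$)
$T{\left(\frac{-45 + 18 \left(-2\right)}{65 - 42} \right)} - 41151 = \left(- \frac{4}{7} - \frac{\left(-45 + 18 \left(-2\right)\right) \frac{1}{65 - 42}}{105}\right) - 41151 = \left(- \frac{4}{7} - \frac{\left(-45 - 36\right) \frac{1}{23}}{105}\right) - 41151 = \left(- \frac{4}{7} - \frac{\left(-81\right) \frac{1}{23}}{105}\right) - 41151 = \left(- \frac{4}{7} - - \frac{27}{805}\right) - 41151 = \left(- \frac{4}{7} + \frac{27}{805}\right) - 41151 = - \frac{433}{805} - 41151 = - \frac{33126988}{805}$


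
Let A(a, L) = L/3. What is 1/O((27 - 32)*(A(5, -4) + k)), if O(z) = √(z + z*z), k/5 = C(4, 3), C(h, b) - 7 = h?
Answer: 3*√645610/645610 ≈ 0.0037337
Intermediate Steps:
A(a, L) = L/3 (A(a, L) = L*(⅓) = L/3)
C(h, b) = 7 + h
k = 55 (k = 5*(7 + 4) = 5*11 = 55)
O(z) = √(z + z²)
1/O((27 - 32)*(A(5, -4) + k)) = 1/(√(((27 - 32)*((⅓)*(-4) + 55))*(1 + (27 - 32)*((⅓)*(-4) + 55)))) = 1/(√((-5*(-4/3 + 55))*(1 - 5*(-4/3 + 55)))) = 1/(√((-5*161/3)*(1 - 5*161/3))) = 1/(√(-805*(1 - 805/3)/3)) = 1/(√(-805/3*(-802/3))) = 1/(√(645610/9)) = 1/(√645610/3) = 3*√645610/645610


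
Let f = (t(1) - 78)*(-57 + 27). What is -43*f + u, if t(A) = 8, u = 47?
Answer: -90253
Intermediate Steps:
f = 2100 (f = (8 - 78)*(-57 + 27) = -70*(-30) = 2100)
-43*f + u = -43*2100 + 47 = -90300 + 47 = -90253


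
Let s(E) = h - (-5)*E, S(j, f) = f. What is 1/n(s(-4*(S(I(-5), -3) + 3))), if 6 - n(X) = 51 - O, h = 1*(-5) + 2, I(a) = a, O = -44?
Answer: -1/89 ≈ -0.011236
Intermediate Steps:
h = -3 (h = -5 + 2 = -3)
s(E) = -3 + 5*E (s(E) = -3 - (-5)*E = -3 + 5*E)
n(X) = -89 (n(X) = 6 - (51 - 1*(-44)) = 6 - (51 + 44) = 6 - 1*95 = 6 - 95 = -89)
1/n(s(-4*(S(I(-5), -3) + 3))) = 1/(-89) = -1/89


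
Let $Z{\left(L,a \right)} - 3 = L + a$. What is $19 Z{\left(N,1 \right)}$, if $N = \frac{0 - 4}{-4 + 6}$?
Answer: $38$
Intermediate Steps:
$N = -2$ ($N = - \frac{4}{2} = \left(-4\right) \frac{1}{2} = -2$)
$Z{\left(L,a \right)} = 3 + L + a$ ($Z{\left(L,a \right)} = 3 + \left(L + a\right) = 3 + L + a$)
$19 Z{\left(N,1 \right)} = 19 \left(3 - 2 + 1\right) = 19 \cdot 2 = 38$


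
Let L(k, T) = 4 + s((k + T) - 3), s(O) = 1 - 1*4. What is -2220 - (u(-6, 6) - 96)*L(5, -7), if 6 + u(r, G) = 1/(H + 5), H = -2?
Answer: -6355/3 ≈ -2118.3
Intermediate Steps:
u(r, G) = -17/3 (u(r, G) = -6 + 1/(-2 + 5) = -6 + 1/3 = -6 + ⅓ = -17/3)
s(O) = -3 (s(O) = 1 - 4 = -3)
L(k, T) = 1 (L(k, T) = 4 - 3 = 1)
-2220 - (u(-6, 6) - 96)*L(5, -7) = -2220 - (-17/3 - 96) = -2220 - (-305)/3 = -2220 - 1*(-305/3) = -2220 + 305/3 = -6355/3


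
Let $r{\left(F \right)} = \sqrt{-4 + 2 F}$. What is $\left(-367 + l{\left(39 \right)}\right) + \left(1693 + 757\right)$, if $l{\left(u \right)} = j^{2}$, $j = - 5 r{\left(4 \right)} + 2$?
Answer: $2147$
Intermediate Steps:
$j = -8$ ($j = - 5 \sqrt{-4 + 2 \cdot 4} + 2 = - 5 \sqrt{-4 + 8} + 2 = - 5 \sqrt{4} + 2 = \left(-5\right) 2 + 2 = -10 + 2 = -8$)
$l{\left(u \right)} = 64$ ($l{\left(u \right)} = \left(-8\right)^{2} = 64$)
$\left(-367 + l{\left(39 \right)}\right) + \left(1693 + 757\right) = \left(-367 + 64\right) + \left(1693 + 757\right) = -303 + 2450 = 2147$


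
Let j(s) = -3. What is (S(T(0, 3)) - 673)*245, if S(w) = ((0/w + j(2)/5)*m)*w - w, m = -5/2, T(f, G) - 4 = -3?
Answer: -329525/2 ≈ -1.6476e+5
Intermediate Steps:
T(f, G) = 1 (T(f, G) = 4 - 3 = 1)
m = -5/2 (m = -5*1/2 = -5/2 ≈ -2.5000)
S(w) = w/2 (S(w) = ((0/w - 3/5)*(-5/2))*w - w = ((0 - 3*1/5)*(-5/2))*w - w = ((0 - 3/5)*(-5/2))*w - w = (-3/5*(-5/2))*w - w = 3*w/2 - w = w/2)
(S(T(0, 3)) - 673)*245 = ((1/2)*1 - 673)*245 = (1/2 - 673)*245 = -1345/2*245 = -329525/2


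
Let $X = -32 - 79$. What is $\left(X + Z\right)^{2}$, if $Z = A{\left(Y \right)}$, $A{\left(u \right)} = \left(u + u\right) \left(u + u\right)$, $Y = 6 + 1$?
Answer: $7225$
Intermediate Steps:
$X = -111$
$Y = 7$
$A{\left(u \right)} = 4 u^{2}$ ($A{\left(u \right)} = 2 u 2 u = 4 u^{2}$)
$Z = 196$ ($Z = 4 \cdot 7^{2} = 4 \cdot 49 = 196$)
$\left(X + Z\right)^{2} = \left(-111 + 196\right)^{2} = 85^{2} = 7225$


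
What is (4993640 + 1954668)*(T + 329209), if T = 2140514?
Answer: 17160396078684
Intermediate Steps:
(4993640 + 1954668)*(T + 329209) = (4993640 + 1954668)*(2140514 + 329209) = 6948308*2469723 = 17160396078684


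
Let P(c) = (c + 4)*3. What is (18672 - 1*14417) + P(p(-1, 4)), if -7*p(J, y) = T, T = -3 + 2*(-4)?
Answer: 29902/7 ≈ 4271.7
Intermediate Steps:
T = -11 (T = -3 - 8 = -11)
p(J, y) = 11/7 (p(J, y) = -1/7*(-11) = 11/7)
P(c) = 12 + 3*c (P(c) = (4 + c)*3 = 12 + 3*c)
(18672 - 1*14417) + P(p(-1, 4)) = (18672 - 1*14417) + (12 + 3*(11/7)) = (18672 - 14417) + (12 + 33/7) = 4255 + 117/7 = 29902/7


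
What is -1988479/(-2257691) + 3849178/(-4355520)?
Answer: -14697236959/4916709152160 ≈ -0.0029892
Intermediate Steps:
-1988479/(-2257691) + 3849178/(-4355520) = -1988479*(-1/2257691) + 3849178*(-1/4355520) = 1988479/2257691 - 1924589/2177760 = -14697236959/4916709152160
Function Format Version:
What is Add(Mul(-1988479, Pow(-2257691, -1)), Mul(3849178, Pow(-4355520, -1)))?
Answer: Rational(-14697236959, 4916709152160) ≈ -0.0029892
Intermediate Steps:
Add(Mul(-1988479, Pow(-2257691, -1)), Mul(3849178, Pow(-4355520, -1))) = Add(Mul(-1988479, Rational(-1, 2257691)), Mul(3849178, Rational(-1, 4355520))) = Add(Rational(1988479, 2257691), Rational(-1924589, 2177760)) = Rational(-14697236959, 4916709152160)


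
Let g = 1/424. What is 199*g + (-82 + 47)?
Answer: -14641/424 ≈ -34.531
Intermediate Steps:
g = 1/424 ≈ 0.0023585
199*g + (-82 + 47) = 199*(1/424) + (-82 + 47) = 199/424 - 35 = -14641/424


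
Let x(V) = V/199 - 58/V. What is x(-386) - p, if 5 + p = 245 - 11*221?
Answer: 84081010/38407 ≈ 2189.2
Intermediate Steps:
x(V) = -58/V + V/199 (x(V) = V*(1/199) - 58/V = V/199 - 58/V = -58/V + V/199)
p = -2191 (p = -5 + (245 - 11*221) = -5 + (245 - 2431) = -5 - 2186 = -2191)
x(-386) - p = (-58/(-386) + (1/199)*(-386)) - 1*(-2191) = (-58*(-1/386) - 386/199) + 2191 = (29/193 - 386/199) + 2191 = -68727/38407 + 2191 = 84081010/38407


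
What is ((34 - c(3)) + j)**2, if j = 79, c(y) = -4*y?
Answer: 15625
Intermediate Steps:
((34 - c(3)) + j)**2 = ((34 - (-4)*3) + 79)**2 = ((34 - 1*(-12)) + 79)**2 = ((34 + 12) + 79)**2 = (46 + 79)**2 = 125**2 = 15625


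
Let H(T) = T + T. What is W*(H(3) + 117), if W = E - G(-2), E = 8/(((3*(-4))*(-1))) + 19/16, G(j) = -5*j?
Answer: -16031/16 ≈ -1001.9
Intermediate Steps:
H(T) = 2*T
E = 89/48 (E = 8/((-12*(-1))) + 19*(1/16) = 8/12 + 19/16 = 8*(1/12) + 19/16 = 2/3 + 19/16 = 89/48 ≈ 1.8542)
W = -391/48 (W = 89/48 - (-5)*(-2) = 89/48 - 1*10 = 89/48 - 10 = -391/48 ≈ -8.1458)
W*(H(3) + 117) = -391*(2*3 + 117)/48 = -391*(6 + 117)/48 = -391/48*123 = -16031/16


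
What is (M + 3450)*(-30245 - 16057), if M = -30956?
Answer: 1273582812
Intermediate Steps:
(M + 3450)*(-30245 - 16057) = (-30956 + 3450)*(-30245 - 16057) = -27506*(-46302) = 1273582812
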